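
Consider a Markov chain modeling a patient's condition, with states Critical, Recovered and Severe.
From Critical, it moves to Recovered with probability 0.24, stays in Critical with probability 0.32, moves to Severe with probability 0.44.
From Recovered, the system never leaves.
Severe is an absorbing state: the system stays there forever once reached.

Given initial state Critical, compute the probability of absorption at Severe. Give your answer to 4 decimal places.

0.6471

Let h(s) be the probability of absorption at Severe starting from transient state s. Then h(Severe) = 1 and h(Recovered) = 0. By first-step analysis:
h(Critical) = 0.32·h(Critical) + 0.24·0 + 0.44·1
Solving: h(Critical) = 0.6471.
Starting from Critical, the probability is 0.6471.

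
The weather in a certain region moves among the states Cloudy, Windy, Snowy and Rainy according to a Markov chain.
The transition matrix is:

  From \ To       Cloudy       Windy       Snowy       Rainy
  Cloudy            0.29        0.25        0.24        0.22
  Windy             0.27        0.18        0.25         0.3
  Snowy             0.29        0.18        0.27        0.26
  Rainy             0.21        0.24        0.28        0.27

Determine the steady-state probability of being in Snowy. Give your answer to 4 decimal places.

Let the stationary distribution be π with π = πP and π_1 + π_2 + π_3 + π_4 = 1.
π_1 = 0.29·π_1 + 0.27·π_2 + 0.29·π_3 + 0.21·π_4
π_2 = 0.25·π_1 + 0.18·π_2 + 0.18·π_3 + 0.24·π_4
π_3 = 0.24·π_1 + 0.25·π_2 + 0.27·π_3 + 0.28·π_4
Solving with the normalization constraint gives π = (0.2649, 0.2142, 0.2604, 0.2606).
So the stationary probability of Snowy is 0.2604.

0.2604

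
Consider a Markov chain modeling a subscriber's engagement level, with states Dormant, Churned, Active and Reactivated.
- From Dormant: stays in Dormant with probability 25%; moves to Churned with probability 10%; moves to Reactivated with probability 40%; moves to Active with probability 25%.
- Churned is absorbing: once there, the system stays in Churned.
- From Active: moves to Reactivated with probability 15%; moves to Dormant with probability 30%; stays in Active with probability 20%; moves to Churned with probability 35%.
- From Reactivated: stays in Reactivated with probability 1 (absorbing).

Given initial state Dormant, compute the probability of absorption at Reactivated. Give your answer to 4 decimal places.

0.6810

Let h(s) be the probability of absorption at Reactivated starting from transient state s. Then h(Reactivated) = 1 and h(Churned) = 0. By first-step analysis:
h(Dormant) = 0.25·h(Dormant) + 0.1·0 + 0.25·h(Active) + 0.4·1
h(Active) = 0.3·h(Dormant) + 0.35·0 + 0.2·h(Active) + 0.15·1
Solving: h(Dormant) = 0.6810, h(Active) = 0.4429.
Starting from Dormant, the probability is 0.6810.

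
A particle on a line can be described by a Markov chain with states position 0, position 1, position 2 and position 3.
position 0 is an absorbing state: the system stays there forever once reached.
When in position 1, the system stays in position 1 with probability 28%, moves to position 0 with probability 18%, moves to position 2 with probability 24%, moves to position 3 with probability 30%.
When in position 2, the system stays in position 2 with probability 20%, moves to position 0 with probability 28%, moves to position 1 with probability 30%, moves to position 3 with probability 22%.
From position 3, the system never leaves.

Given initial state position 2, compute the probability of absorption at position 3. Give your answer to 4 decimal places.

Let h(s) be the probability of absorption at position 3 starting from transient state s. Then h(position 3) = 1 and h(position 0) = 0. By first-step analysis:
h(position 1) = 0.18·0 + 0.28·h(position 1) + 0.24·h(position 2) + 0.3·1
h(position 2) = 0.28·0 + 0.3·h(position 1) + 0.2·h(position 2) + 0.22·1
Solving: h(position 1) = 0.5810, h(position 2) = 0.4929.
Starting from position 2, the probability is 0.4929.

0.4929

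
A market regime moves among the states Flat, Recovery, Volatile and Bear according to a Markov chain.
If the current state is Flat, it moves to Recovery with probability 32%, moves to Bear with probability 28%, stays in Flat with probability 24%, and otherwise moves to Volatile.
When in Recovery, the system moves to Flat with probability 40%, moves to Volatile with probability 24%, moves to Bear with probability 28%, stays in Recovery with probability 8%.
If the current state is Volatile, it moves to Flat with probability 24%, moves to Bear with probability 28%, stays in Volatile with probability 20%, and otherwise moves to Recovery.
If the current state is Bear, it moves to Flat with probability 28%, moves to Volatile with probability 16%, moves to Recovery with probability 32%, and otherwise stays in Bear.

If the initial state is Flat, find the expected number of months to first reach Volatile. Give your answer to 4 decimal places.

5.5357

Let t(s) be the expected number of months to first reach Volatile from state s, with t(Volatile) = 0. Conditioning on the first month:
t(Flat) = 1 + 0.24·t(Flat) + 0.32·t(Recovery) + 0.28·t(Bear)
t(Recovery) = 1 + 0.4·t(Flat) + 0.08·t(Recovery) + 0.28·t(Bear)
t(Bear) = 1 + 0.28·t(Flat) + 0.32·t(Recovery) + 0.24·t(Bear)
Solving: t(Flat) = 5.5357, t(Recovery) = 5.1786, t(Bear) = 5.5357.
Expected months from Flat to Volatile: 5.5357.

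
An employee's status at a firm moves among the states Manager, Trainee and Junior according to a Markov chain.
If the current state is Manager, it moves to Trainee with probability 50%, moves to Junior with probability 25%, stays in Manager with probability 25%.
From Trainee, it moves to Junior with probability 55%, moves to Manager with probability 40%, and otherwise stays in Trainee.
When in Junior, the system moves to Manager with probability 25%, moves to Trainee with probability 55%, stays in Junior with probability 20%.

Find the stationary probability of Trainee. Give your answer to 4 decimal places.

0.3566

Let the stationary distribution be π with π = πP and π_1 + π_2 + π_3 = 1.
π_1 = 0.25·π_1 + 0.4·π_2 + 0.25·π_3
π_2 = 0.5·π_1 + 0.05·π_2 + 0.55·π_3
Solving with the normalization constraint gives π = (0.3035, 0.3566, 0.3400).
So the stationary probability of Trainee is 0.3566.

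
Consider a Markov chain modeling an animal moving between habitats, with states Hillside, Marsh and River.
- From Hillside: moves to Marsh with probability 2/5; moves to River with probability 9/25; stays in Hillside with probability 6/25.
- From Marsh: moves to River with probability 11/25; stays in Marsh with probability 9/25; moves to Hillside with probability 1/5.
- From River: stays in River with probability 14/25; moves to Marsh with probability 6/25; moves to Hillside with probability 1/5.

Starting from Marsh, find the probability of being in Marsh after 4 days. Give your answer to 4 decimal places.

Propagate the distribution vector 4 days from Marsh.
After 0 days: (0.0000, 1.0000, 0.0000)
After 1 day: (0.2000, 0.3600, 0.4400)
After 2 days: (0.2080, 0.3152, 0.4768)
After 3 days: (0.2083, 0.3111, 0.4806)
After 4 days: (0.2083, 0.3107, 0.4810)
P(in Marsh after 4 days) = 0.3107

0.3107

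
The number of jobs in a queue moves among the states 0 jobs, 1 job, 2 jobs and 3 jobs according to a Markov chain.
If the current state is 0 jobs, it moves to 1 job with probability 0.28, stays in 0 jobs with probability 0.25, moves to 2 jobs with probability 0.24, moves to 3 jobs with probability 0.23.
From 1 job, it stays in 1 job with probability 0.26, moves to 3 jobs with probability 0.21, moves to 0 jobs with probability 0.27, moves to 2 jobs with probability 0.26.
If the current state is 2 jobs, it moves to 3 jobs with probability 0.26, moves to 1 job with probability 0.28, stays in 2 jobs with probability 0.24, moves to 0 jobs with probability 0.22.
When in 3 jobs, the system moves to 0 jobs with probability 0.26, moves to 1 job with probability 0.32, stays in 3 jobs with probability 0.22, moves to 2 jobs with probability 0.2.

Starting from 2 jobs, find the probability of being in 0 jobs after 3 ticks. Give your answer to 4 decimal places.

0.2509

Propagate the distribution vector 3 ticks from 2 jobs.
After 0 ticks: (0.0000, 0.0000, 1.0000, 0.0000)
After 1 tick: (0.2200, 0.2800, 0.2400, 0.2600)
After 2 ticks: (0.2510, 0.2848, 0.2352, 0.2290)
After 3 ticks: (0.2509, 0.2835, 0.2365, 0.2291)
P(in 0 jobs after 3 ticks) = 0.2509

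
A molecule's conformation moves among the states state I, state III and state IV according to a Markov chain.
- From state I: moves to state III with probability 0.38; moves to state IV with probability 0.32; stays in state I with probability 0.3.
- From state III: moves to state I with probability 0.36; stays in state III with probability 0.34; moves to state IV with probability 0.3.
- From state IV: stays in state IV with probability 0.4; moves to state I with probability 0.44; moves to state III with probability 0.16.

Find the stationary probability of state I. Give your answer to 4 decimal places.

Let the stationary distribution be π with π = πP and π_1 + π_2 + π_3 = 1.
π_1 = 0.3·π_1 + 0.36·π_2 + 0.44·π_3
π_2 = 0.38·π_1 + 0.34·π_2 + 0.16·π_3
Solving with the normalization constraint gives π = (0.3654, 0.2932, 0.3415).
So the stationary probability of state I is 0.3654.

0.3654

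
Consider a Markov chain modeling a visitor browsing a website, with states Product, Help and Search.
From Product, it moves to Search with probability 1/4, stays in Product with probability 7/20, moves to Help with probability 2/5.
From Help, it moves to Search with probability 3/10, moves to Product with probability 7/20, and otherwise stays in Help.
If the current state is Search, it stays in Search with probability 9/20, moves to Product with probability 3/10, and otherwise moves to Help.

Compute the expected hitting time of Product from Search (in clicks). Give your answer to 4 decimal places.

3.1858

Let t(s) be the expected number of clicks to first reach Product from state s, with t(Product) = 0. Conditioning on the first click:
t(Help) = 1 + 0.35·t(Help) + 0.3·t(Search)
t(Search) = 1 + 0.25·t(Help) + 0.45·t(Search)
Solving: t(Help) = 3.0088, t(Search) = 3.1858.
Expected clicks from Search to Product: 3.1858.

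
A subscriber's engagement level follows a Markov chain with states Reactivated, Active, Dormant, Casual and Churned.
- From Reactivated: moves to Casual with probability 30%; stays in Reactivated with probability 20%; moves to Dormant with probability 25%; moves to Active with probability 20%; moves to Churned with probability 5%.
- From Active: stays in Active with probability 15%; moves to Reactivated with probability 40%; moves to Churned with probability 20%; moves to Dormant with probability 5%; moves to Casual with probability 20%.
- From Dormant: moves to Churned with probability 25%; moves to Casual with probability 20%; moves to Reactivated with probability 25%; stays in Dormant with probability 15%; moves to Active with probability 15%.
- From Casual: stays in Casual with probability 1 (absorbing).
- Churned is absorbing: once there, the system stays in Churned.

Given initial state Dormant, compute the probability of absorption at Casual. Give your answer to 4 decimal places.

0.5440

Let h(s) be the probability of absorption at Casual starting from transient state s. Then h(Casual) = 1 and h(Churned) = 0. By first-step analysis:
h(Reactivated) = 0.2·h(Reactivated) + 0.2·h(Active) + 0.25·h(Dormant) + 0.3·1 + 0.05·0
h(Active) = 0.4·h(Reactivated) + 0.15·h(Active) + 0.05·h(Dormant) + 0.2·1 + 0.2·0
h(Dormant) = 0.25·h(Reactivated) + 0.15·h(Active) + 0.15·h(Dormant) + 0.2·1 + 0.25·0
Solving: h(Reactivated) = 0.6934, h(Active) = 0.5936, h(Dormant) = 0.5440.
Starting from Dormant, the probability is 0.5440.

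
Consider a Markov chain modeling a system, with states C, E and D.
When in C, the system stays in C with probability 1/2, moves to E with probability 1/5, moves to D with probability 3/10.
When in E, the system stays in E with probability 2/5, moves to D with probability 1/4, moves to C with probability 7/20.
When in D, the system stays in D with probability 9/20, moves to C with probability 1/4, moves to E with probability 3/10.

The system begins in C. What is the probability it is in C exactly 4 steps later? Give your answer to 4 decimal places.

Propagate the distribution vector 4 steps from C.
After 0 steps: (1.0000, 0.0000, 0.0000)
After 1 step: (0.5000, 0.2000, 0.3000)
After 2 steps: (0.3950, 0.2700, 0.3350)
After 3 steps: (0.3758, 0.2875, 0.3368)
After 4 steps: (0.3727, 0.2912, 0.3361)
P(in C after 4 steps) = 0.3727

0.3727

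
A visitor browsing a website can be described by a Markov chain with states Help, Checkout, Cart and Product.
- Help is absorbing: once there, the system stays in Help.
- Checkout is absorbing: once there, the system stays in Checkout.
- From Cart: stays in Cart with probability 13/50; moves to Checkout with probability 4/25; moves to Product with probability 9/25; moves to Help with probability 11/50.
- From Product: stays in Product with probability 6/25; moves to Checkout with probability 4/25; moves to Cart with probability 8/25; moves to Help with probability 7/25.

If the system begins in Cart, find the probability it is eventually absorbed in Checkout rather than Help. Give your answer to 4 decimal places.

Let h(s) be the probability of absorption at Checkout starting from transient state s. Then h(Checkout) = 1 and h(Help) = 0. By first-step analysis:
h(Cart) = 0.22·0 + 0.16·1 + 0.26·h(Cart) + 0.36·h(Product)
h(Product) = 0.28·0 + 0.16·1 + 0.32·h(Cart) + 0.24·h(Product)
Solving: h(Cart) = 0.4007, h(Product) = 0.3792.
Starting from Cart, the probability is 0.4007.

0.4007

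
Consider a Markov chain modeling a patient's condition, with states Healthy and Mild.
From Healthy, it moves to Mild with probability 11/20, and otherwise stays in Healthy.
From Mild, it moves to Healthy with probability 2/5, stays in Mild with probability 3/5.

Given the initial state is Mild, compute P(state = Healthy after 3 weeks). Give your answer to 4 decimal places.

Propagate the distribution vector 3 weeks from Mild.
After 0 weeks: (0.0000, 1.0000)
After 1 week: (0.4000, 0.6000)
After 2 weeks: (0.4200, 0.5800)
After 3 weeks: (0.4210, 0.5790)
P(in Healthy after 3 weeks) = 0.4210

0.4210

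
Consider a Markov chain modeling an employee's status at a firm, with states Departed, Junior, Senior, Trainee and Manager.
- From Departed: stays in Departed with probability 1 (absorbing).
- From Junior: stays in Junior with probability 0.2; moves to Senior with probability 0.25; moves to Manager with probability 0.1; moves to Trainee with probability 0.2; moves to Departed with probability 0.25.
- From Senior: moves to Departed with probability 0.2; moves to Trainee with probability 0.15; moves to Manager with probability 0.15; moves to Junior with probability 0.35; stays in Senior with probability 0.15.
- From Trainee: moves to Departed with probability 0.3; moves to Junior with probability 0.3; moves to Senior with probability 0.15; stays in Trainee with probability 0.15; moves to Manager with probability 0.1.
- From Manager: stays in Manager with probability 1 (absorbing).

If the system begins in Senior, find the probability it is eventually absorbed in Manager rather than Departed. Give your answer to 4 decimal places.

Let h(s) be the probability of absorption at Manager starting from transient state s. Then h(Manager) = 1 and h(Departed) = 0. By first-step analysis:
h(Junior) = 0.25·0 + 0.2·h(Junior) + 0.25·h(Senior) + 0.2·h(Trainee) + 0.1·1
h(Senior) = 0.2·0 + 0.35·h(Junior) + 0.15·h(Senior) + 0.15·h(Trainee) + 0.15·1
h(Trainee) = 0.3·0 + 0.3·h(Junior) + 0.15·h(Senior) + 0.15·h(Trainee) + 0.1·1
Solving: h(Junior) = 0.3079, h(Senior) = 0.3542, h(Trainee) = 0.2888.
Starting from Senior, the probability is 0.3542.

0.3542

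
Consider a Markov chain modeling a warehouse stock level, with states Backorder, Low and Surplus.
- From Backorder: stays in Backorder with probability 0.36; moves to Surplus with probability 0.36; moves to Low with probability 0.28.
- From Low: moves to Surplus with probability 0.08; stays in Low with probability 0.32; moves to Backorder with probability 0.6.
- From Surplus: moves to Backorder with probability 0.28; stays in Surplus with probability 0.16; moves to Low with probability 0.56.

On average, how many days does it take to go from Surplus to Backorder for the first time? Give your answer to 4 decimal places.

2.3556

Let t(s) be the expected number of days to first reach Backorder from state s, with t(Backorder) = 0. Conditioning on the first day:
t(Low) = 1 + 0.32·t(Low) + 0.08·t(Surplus)
t(Surplus) = 1 + 0.56·t(Low) + 0.16·t(Surplus)
Solving: t(Low) = 1.7477, t(Surplus) = 2.3556.
Expected days from Surplus to Backorder: 2.3556.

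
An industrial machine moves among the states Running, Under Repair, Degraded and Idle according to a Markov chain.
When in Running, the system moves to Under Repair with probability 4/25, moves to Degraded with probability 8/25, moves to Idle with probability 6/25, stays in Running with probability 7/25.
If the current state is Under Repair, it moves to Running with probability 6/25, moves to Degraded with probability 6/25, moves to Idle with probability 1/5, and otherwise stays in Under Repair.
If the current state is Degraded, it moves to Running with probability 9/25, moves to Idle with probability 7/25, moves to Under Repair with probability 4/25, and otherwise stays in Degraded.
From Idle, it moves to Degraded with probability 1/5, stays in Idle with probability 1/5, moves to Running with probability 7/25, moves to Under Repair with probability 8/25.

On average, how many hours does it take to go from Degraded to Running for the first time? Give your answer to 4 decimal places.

Let t(s) be the expected number of hours to first reach Running from state s, with t(Running) = 0. Conditioning on the first hour:
t(Under Repair) = 1 + 0.32·t(Under Repair) + 0.24·t(Degraded) + 0.2·t(Idle)
t(Degraded) = 1 + 0.16·t(Under Repair) + 0.2·t(Degraded) + 0.28·t(Idle)
t(Idle) = 1 + 0.32·t(Under Repair) + 0.2·t(Degraded) + 0.2·t(Idle)
Solving: t(Under Repair) = 3.6311, t(Degraded) = 3.2023, t(Idle) = 3.5030.
Expected hours from Degraded to Running: 3.2023.

3.2023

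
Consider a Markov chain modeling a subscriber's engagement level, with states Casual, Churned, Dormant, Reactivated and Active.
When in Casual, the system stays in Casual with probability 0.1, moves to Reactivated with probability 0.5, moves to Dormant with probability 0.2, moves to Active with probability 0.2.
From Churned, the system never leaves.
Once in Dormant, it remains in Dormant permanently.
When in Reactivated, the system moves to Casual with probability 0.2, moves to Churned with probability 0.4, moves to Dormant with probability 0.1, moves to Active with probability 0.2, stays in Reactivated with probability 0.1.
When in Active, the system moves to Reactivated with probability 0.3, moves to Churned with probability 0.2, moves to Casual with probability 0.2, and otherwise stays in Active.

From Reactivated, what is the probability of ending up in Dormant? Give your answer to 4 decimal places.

0.2533

Let h(s) be the probability of absorption at Dormant starting from transient state s. Then h(Dormant) = 1 and h(Churned) = 0. By first-step analysis:
h(Casual) = 0.1·h(Casual) + 0.2·1 + 0.5·h(Reactivated) + 0.2·h(Active)
h(Reactivated) = 0.2·h(Casual) + 0.4·0 + 0.1·1 + 0.1·h(Reactivated) + 0.2·h(Active)
h(Active) = 0.2·h(Casual) + 0.2·0 + 0.3·h(Reactivated) + 0.3·h(Active)
Solving: h(Casual) = 0.4133, h(Reactivated) = 0.2533, h(Active) = 0.2267.
Starting from Reactivated, the probability is 0.2533.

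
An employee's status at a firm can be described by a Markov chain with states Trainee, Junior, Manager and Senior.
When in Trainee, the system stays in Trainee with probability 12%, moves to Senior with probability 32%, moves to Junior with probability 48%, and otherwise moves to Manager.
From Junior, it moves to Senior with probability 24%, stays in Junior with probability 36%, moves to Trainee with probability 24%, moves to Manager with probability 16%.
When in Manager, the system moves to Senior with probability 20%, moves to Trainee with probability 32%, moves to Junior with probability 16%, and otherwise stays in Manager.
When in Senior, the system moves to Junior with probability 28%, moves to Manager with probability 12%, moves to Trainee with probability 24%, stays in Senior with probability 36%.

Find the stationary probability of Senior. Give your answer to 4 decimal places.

0.2862

Let the stationary distribution be π with π = πP and π_1 + π_2 + π_3 + π_4 = 1.
π_1 = 0.12·π_1 + 0.24·π_2 + 0.32·π_3 + 0.24·π_4
π_2 = 0.48·π_1 + 0.36·π_2 + 0.16·π_3 + 0.28·π_4
π_3 = 0.08·π_1 + 0.16·π_2 + 0.32·π_3 + 0.12·π_4
Solving with the normalization constraint gives π = (0.2254, 0.3331, 0.1554, 0.2862).
So the stationary probability of Senior is 0.2862.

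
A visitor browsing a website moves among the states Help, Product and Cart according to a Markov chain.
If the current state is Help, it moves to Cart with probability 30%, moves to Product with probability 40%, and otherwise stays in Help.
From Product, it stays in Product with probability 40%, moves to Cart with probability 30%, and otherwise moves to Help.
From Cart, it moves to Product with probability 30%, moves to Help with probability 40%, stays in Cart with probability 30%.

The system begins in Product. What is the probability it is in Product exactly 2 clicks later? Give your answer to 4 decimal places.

0.3700

Sum over the intermediate state after 1 click:
P = P(Product→Help)·P(Help→Product) + P(Product→Product)·P(Product→Product) + P(Product→Cart)·P(Cart→Product)
  = 0.3×0.4 + 0.4×0.4 + 0.3×0.3
  = 0.1200 + 0.1600 + 0.0900 = 0.3700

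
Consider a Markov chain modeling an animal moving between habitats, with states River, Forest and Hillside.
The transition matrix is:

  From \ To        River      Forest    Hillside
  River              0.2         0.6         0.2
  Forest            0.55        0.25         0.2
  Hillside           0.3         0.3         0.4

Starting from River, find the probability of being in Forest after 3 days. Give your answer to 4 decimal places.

0.4125

Propagate the distribution vector 3 days from River.
After 0 days: (1.0000, 0.0000, 0.0000)
After 1 day: (0.2000, 0.6000, 0.2000)
After 2 days: (0.4300, 0.3300, 0.2400)
After 3 days: (0.3395, 0.4125, 0.2480)
P(in Forest after 3 days) = 0.4125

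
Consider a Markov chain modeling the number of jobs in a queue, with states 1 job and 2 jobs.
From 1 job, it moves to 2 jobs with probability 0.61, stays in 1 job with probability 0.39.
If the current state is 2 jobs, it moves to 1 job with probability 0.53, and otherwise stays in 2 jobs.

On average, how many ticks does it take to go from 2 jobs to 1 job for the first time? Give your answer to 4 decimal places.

1.8868

Let t(s) be the expected number of ticks to first reach 1 job from state s, with t(1 job) = 0. Conditioning on the first tick:
t(2 jobs) = 1 + 0.47·t(2 jobs)
Solving: t(2 jobs) = 1.8868.
Expected ticks from 2 jobs to 1 job: 1.8868.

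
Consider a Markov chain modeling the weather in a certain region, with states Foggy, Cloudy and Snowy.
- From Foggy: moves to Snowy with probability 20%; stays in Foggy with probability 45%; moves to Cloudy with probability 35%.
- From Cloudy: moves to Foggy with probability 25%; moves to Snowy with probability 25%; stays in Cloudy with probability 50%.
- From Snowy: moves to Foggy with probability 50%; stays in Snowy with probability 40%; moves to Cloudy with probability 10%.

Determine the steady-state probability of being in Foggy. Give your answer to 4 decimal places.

0.3971

Let the stationary distribution be π with π = πP and π_1 + π_2 + π_3 = 1.
π_1 = 0.45·π_1 + 0.25·π_2 + 0.5·π_3
π_2 = 0.35·π_1 + 0.5·π_2 + 0.1·π_3
Solving with the normalization constraint gives π = (0.3971, 0.3321, 0.2708).
So the stationary probability of Foggy is 0.3971.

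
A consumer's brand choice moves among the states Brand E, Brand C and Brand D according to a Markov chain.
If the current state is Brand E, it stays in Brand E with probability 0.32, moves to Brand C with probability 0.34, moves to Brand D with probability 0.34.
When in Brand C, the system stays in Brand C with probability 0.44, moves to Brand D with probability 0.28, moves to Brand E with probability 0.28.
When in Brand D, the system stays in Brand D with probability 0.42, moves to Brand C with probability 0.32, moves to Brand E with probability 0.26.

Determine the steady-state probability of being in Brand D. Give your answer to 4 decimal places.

0.3454

Let the stationary distribution be π with π = πP and π_1 + π_2 + π_3 = 1.
π_1 = 0.32·π_1 + 0.28·π_2 + 0.26·π_3
π_2 = 0.34·π_1 + 0.44·π_2 + 0.32·π_3
Solving with the normalization constraint gives π = (0.2845, 0.3701, 0.3454).
So the stationary probability of Brand D is 0.3454.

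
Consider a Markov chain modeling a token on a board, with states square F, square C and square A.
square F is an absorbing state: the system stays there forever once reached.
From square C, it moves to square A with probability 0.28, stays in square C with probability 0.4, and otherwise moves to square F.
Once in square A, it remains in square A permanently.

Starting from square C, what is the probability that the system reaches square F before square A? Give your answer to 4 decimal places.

Let h(s) be the probability of absorption at square F starting from transient state s. Then h(square F) = 1 and h(square A) = 0. By first-step analysis:
h(square C) = 0.32·1 + 0.4·h(square C) + 0.28·0
Solving: h(square C) = 0.5333.
Starting from square C, the probability is 0.5333.

0.5333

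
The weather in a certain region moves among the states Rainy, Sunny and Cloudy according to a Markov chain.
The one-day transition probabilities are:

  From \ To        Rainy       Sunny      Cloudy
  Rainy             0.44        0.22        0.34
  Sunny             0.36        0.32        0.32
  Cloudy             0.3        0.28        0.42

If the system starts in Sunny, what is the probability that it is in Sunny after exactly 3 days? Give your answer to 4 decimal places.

0.2687

Propagate the distribution vector 3 days from Sunny.
After 0 days: (0.0000, 1.0000, 0.0000)
After 1 day: (0.3600, 0.3200, 0.3200)
After 2 days: (0.3696, 0.2712, 0.3592)
After 3 days: (0.3680, 0.2687, 0.3633)
P(in Sunny after 3 days) = 0.2687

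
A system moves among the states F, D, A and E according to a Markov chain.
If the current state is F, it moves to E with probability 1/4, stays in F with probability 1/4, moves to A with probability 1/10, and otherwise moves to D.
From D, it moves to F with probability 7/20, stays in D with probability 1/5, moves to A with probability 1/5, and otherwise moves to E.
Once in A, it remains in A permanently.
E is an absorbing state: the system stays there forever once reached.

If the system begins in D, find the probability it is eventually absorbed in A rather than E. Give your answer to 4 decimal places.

Let h(s) be the probability of absorption at A starting from transient state s. Then h(A) = 1 and h(E) = 0. By first-step analysis:
h(F) = 0.25·h(F) + 0.4·h(D) + 0.1·1 + 0.25·0
h(D) = 0.35·h(F) + 0.2·h(D) + 0.2·1 + 0.25·0
Solving: h(F) = 0.3478, h(D) = 0.4022.
Starting from D, the probability is 0.4022.

0.4022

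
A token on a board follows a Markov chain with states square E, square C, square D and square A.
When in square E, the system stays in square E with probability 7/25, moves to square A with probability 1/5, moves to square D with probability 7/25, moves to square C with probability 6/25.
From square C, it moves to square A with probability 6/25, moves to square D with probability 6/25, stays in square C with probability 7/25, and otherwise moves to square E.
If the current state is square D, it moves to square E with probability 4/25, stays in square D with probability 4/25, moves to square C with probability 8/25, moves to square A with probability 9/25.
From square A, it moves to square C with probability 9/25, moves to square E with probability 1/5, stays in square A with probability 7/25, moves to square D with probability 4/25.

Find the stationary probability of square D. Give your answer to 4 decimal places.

Let the stationary distribution be π with π = πP and π_1 + π_2 + π_3 + π_4 = 1.
π_1 = 0.28·π_1 + 0.24·π_2 + 0.16·π_3 + 0.2·π_4
π_2 = 0.24·π_1 + 0.28·π_2 + 0.32·π_3 + 0.36·π_4
π_3 = 0.28·π_1 + 0.24·π_2 + 0.16·π_3 + 0.16·π_4
Solving with the normalization constraint gives π = (0.2213, 0.3009, 0.2106, 0.2671).
So the stationary probability of square D is 0.2106.

0.2106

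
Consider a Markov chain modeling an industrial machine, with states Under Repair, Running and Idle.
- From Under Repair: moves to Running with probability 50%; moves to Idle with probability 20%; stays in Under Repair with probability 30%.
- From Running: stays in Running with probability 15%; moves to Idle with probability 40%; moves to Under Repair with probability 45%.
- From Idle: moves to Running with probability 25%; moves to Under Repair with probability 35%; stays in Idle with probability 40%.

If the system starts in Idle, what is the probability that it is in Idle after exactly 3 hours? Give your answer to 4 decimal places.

Propagate the distribution vector 3 hours from Idle.
After 0 hours: (0.0000, 0.0000, 1.0000)
After 1 hour: (0.3500, 0.2500, 0.4000)
After 2 hours: (0.3575, 0.3125, 0.3300)
After 3 hours: (0.3634, 0.3081, 0.3285)
P(in Idle after 3 hours) = 0.3285

0.3285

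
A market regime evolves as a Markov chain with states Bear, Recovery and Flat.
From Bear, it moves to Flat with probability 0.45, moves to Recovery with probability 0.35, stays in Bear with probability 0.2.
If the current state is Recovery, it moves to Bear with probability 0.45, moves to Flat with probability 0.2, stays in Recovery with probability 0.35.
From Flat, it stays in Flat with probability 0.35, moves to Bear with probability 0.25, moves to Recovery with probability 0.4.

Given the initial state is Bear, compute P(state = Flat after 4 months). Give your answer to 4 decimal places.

Propagate the distribution vector 4 months from Bear.
After 0 months: (1.0000, 0.0000, 0.0000)
After 1 month: (0.2000, 0.3500, 0.4500)
After 2 months: (0.3100, 0.3725, 0.3175)
After 3 months: (0.3090, 0.3659, 0.3251)
After 4 months: (0.3077, 0.3663, 0.3260)
P(in Flat after 4 months) = 0.3260

0.3260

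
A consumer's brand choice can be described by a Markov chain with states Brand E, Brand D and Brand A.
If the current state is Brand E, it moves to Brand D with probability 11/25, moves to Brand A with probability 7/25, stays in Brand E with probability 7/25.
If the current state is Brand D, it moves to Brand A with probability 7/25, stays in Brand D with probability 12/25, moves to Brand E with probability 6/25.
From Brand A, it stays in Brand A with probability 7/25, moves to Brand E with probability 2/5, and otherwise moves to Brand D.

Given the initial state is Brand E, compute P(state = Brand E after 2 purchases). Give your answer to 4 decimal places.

0.2960

Sum over the intermediate state after 1 purchase:
P = P(Brand E→Brand E)·P(Brand E→Brand E) + P(Brand E→Brand D)·P(Brand D→Brand E) + P(Brand E→Brand A)·P(Brand A→Brand E)
  = 0.28×0.28 + 0.44×0.24 + 0.28×0.4
  = 0.0784 + 0.1056 + 0.1120 = 0.2960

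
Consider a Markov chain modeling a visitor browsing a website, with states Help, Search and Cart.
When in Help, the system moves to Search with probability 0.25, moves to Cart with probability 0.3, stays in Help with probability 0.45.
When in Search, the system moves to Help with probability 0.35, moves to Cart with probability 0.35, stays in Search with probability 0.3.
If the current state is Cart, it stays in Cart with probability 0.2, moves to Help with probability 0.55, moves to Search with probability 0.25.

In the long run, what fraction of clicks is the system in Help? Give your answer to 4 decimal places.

0.4522

Let the stationary distribution be π with π = πP and π_1 + π_2 + π_3 = 1.
π_1 = 0.45·π_1 + 0.35·π_2 + 0.55·π_3
π_2 = 0.25·π_1 + 0.3·π_2 + 0.25·π_3
Solving with the normalization constraint gives π = (0.4522, 0.2632, 0.2847).
So the stationary probability of Help is 0.4522.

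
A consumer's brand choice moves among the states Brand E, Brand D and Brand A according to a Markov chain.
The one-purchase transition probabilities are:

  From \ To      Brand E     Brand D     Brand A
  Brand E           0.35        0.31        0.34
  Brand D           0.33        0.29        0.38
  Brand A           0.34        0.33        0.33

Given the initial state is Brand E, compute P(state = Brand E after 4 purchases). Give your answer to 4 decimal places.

0.3403

Propagate the distribution vector 4 purchases from Brand E.
After 0 purchases: (1.0000, 0.0000, 0.0000)
After 1 purchase: (0.3500, 0.3100, 0.3400)
After 2 purchases: (0.3404, 0.3106, 0.3490)
After 3 purchases: (0.3403, 0.3108, 0.3489)
After 4 purchases: (0.3403, 0.3108, 0.3489)
P(in Brand E after 4 purchases) = 0.3403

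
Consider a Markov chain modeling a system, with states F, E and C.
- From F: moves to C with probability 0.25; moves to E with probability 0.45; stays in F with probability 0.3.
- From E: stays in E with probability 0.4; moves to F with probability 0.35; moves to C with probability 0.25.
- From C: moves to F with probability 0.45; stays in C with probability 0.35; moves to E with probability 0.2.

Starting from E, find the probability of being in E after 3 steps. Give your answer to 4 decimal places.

Propagate the distribution vector 3 steps from E.
After 0 steps: (0.0000, 1.0000, 0.0000)
After 1 step: (0.3500, 0.4000, 0.2500)
After 2 steps: (0.3575, 0.3675, 0.2750)
After 3 steps: (0.3596, 0.3629, 0.2775)
P(in E after 3 steps) = 0.3629

0.3629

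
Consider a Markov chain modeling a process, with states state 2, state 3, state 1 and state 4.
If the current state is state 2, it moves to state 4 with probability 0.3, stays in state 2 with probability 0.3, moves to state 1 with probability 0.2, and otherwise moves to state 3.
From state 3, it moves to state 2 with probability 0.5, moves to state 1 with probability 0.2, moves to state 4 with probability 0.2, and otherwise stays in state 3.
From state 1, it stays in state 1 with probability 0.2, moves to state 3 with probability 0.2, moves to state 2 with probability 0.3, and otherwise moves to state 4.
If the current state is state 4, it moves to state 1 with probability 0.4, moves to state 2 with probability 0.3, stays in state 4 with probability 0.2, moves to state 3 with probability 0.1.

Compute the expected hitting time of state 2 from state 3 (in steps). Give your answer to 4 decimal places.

2.4623

Let t(s) be the expected number of steps to first reach state 2 from state s, with t(state 2) = 0. Conditioning on the first step:
t(state 3) = 1 + 0.1·t(state 3) + 0.2·t(state 1) + 0.2·t(state 4)
t(state 1) = 1 + 0.2·t(state 3) + 0.2·t(state 1) + 0.3·t(state 4)
t(state 4) = 1 + 0.1·t(state 3) + 0.4·t(state 1) + 0.2·t(state 4)
Solving: t(state 3) = 2.4623, t(state 1) = 3.0151, t(state 4) = 3.0653.
Expected steps from state 3 to state 2: 2.4623.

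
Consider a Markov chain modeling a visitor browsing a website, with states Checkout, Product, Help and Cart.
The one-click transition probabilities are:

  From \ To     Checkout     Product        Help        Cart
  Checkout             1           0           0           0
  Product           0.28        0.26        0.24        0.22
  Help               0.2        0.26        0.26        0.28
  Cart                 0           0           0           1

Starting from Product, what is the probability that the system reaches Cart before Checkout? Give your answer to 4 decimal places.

Let h(s) be the probability of absorption at Cart starting from transient state s. Then h(Cart) = 1 and h(Checkout) = 0. By first-step analysis:
h(Product) = 0.28·0 + 0.26·h(Product) + 0.24·h(Help) + 0.22·1
h(Help) = 0.2·0 + 0.26·h(Product) + 0.26·h(Help) + 0.28·1
Solving: h(Product) = 0.4740, h(Help) = 0.5449.
Starting from Product, the probability is 0.4740.

0.4740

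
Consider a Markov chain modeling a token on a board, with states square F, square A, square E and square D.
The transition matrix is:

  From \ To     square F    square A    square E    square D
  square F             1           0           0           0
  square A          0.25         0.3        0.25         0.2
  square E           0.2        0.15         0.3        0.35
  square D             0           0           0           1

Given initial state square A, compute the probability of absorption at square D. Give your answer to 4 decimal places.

Let h(s) be the probability of absorption at square D starting from transient state s. Then h(square D) = 1 and h(square F) = 0. By first-step analysis:
h(square A) = 0.25·0 + 0.3·h(square A) + 0.25·h(square E) + 0.2·1
h(square E) = 0.2·0 + 0.15·h(square A) + 0.3·h(square E) + 0.35·1
Solving: h(square A) = 0.5028, h(square E) = 0.6077.
Starting from square A, the probability is 0.5028.

0.5028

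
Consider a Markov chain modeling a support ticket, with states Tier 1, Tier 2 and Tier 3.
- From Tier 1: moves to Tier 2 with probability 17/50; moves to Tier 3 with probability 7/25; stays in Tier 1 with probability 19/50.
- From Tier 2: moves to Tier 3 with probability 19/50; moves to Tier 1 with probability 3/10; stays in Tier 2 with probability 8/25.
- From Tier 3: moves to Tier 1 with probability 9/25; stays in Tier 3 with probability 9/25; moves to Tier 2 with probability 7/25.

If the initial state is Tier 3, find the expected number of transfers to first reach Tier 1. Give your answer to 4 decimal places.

Let t(s) be the expected number of transfers to first reach Tier 1 from state s, with t(Tier 1) = 0. Conditioning on the first transfer:
t(Tier 2) = 1 + 0.32·t(Tier 2) + 0.38·t(Tier 3)
t(Tier 3) = 1 + 0.28·t(Tier 2) + 0.36·t(Tier 3)
Solving: t(Tier 2) = 3.1022, t(Tier 3) = 2.9197.
Expected transfers from Tier 3 to Tier 1: 2.9197.

2.9197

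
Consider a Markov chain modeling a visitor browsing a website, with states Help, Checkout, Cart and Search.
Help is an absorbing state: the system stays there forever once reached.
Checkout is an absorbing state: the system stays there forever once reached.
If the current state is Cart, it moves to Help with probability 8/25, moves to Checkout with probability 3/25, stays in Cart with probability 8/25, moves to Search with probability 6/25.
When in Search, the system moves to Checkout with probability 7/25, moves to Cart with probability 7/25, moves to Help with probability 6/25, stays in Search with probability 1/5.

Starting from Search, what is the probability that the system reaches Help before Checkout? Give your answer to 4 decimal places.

0.5302

Let h(s) be the probability of absorption at Help starting from transient state s. Then h(Help) = 1 and h(Checkout) = 0. By first-step analysis:
h(Cart) = 0.32·1 + 0.12·0 + 0.32·h(Cart) + 0.24·h(Search)
h(Search) = 0.24·1 + 0.28·0 + 0.28·h(Cart) + 0.2·h(Search)
Solving: h(Cart) = 0.6577, h(Search) = 0.5302.
Starting from Search, the probability is 0.5302.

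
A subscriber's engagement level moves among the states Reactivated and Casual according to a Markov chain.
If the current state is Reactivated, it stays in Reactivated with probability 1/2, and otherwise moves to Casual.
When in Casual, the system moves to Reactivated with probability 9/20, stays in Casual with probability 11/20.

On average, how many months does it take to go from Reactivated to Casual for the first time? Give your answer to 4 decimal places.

Let t(s) be the expected number of months to first reach Casual from state s, with t(Casual) = 0. Conditioning on the first month:
t(Reactivated) = 1 + 0.5·t(Reactivated)
Solving: t(Reactivated) = 2.0000.
Expected months from Reactivated to Casual: 2.0000.

2.0000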